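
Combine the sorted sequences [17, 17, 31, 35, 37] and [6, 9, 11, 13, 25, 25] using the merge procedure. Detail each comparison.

Merging process:

Compare 17 vs 6: take 6 from right. Merged: [6]
Compare 17 vs 9: take 9 from right. Merged: [6, 9]
Compare 17 vs 11: take 11 from right. Merged: [6, 9, 11]
Compare 17 vs 13: take 13 from right. Merged: [6, 9, 11, 13]
Compare 17 vs 25: take 17 from left. Merged: [6, 9, 11, 13, 17]
Compare 17 vs 25: take 17 from left. Merged: [6, 9, 11, 13, 17, 17]
Compare 31 vs 25: take 25 from right. Merged: [6, 9, 11, 13, 17, 17, 25]
Compare 31 vs 25: take 25 from right. Merged: [6, 9, 11, 13, 17, 17, 25, 25]
Append remaining from left: [31, 35, 37]. Merged: [6, 9, 11, 13, 17, 17, 25, 25, 31, 35, 37]

Final merged array: [6, 9, 11, 13, 17, 17, 25, 25, 31, 35, 37]
Total comparisons: 8

The merged array is [6, 9, 11, 13, 17, 17, 25, 25, 31, 35, 37], requiring 8 comparisons. The merge step runs in O(n) time where n is the total number of elements.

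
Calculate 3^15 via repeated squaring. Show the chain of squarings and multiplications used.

Computing 3^15 by squaring (build up from 3^1; each line after the first costs one multiplication):

3^1 = 3
3^2 = (3^1)^2 = 3^2 = 9
3^3 = 3 * 3^2 = 3 * 9 = 27
3^6 = (3^3)^2 = 27^2 = 729
3^7 = 3 * 3^6 = 3 * 729 = 2187
3^14 = (3^7)^2 = 2187^2 = 4782969
3^15 = 3 * 3^14 = 3 * 4782969 = 14348907

Result: 14348907
Multiplications needed: 6 (6 lines after 3^1)

3^15 = 14348907. Using exponentiation by squaring, this requires 6 multiplications. The key idea: if the exponent is even, square the half-power; if odd, multiply by the base once.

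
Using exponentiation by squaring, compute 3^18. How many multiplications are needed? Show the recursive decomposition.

Computing 3^18 by squaring (build up from 3^1; each line after the first costs one multiplication):

3^1 = 3
3^2 = (3^1)^2 = 3^2 = 9
3^4 = (3^2)^2 = 9^2 = 81
3^8 = (3^4)^2 = 81^2 = 6561
3^9 = 3 * 3^8 = 3 * 6561 = 19683
3^18 = (3^9)^2 = 19683^2 = 387420489

Result: 387420489
Multiplications needed: 5 (5 lines after 3^1)

3^18 = 387420489. Using exponentiation by squaring, this requires 5 multiplications. The key idea: if the exponent is even, square the half-power; if odd, multiply by the base once.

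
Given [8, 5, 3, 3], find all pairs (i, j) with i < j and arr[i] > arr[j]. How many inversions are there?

Finding inversions in [8, 5, 3, 3]:

(0, 1): arr[0]=8 > arr[1]=5
(0, 2): arr[0]=8 > arr[2]=3
(0, 3): arr[0]=8 > arr[3]=3
(1, 2): arr[1]=5 > arr[2]=3
(1, 3): arr[1]=5 > arr[3]=3

Total inversions: 5

The array has 5 inversion(s): (0,1), (0,2), (0,3), (1,2), (1,3). Each pair (i,j) satisfies i < j and arr[i] > arr[j].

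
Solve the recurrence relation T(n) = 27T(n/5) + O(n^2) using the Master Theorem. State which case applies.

Master Theorem for T(n) = 27T(n/5) + O(n^2):

a = 27, b = 5, c = 2
log_b(a) = log_5(27) = 2.0478

Case 1: c = 2 < log_5(27) = 2.0478
T(n) = O(n^(log_5 27))

For T(n) = 27T(n/5) + O(n^2): log_5(27) = 2.0478. This is Case 1 of the Master Theorem (c < log_b(a), work dominated by leaves), giving O(n^(log_5 27)).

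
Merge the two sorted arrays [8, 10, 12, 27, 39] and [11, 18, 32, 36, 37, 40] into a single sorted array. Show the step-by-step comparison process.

Merging process:

Compare 8 vs 11: take 8 from left. Merged: [8]
Compare 10 vs 11: take 10 from left. Merged: [8, 10]
Compare 12 vs 11: take 11 from right. Merged: [8, 10, 11]
Compare 12 vs 18: take 12 from left. Merged: [8, 10, 11, 12]
Compare 27 vs 18: take 18 from right. Merged: [8, 10, 11, 12, 18]
Compare 27 vs 32: take 27 from left. Merged: [8, 10, 11, 12, 18, 27]
Compare 39 vs 32: take 32 from right. Merged: [8, 10, 11, 12, 18, 27, 32]
Compare 39 vs 36: take 36 from right. Merged: [8, 10, 11, 12, 18, 27, 32, 36]
Compare 39 vs 37: take 37 from right. Merged: [8, 10, 11, 12, 18, 27, 32, 36, 37]
Compare 39 vs 40: take 39 from left. Merged: [8, 10, 11, 12, 18, 27, 32, 36, 37, 39]
Append remaining from right: [40]. Merged: [8, 10, 11, 12, 18, 27, 32, 36, 37, 39, 40]

Final merged array: [8, 10, 11, 12, 18, 27, 32, 36, 37, 39, 40]
Total comparisons: 10

The merged array is [8, 10, 11, 12, 18, 27, 32, 36, 37, 39, 40], requiring 10 comparisons. The merge step runs in O(n) time where n is the total number of elements.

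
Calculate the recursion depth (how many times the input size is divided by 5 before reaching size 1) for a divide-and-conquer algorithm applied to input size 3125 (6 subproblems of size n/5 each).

For divide and conquer with division factor 5:

Problem sizes at each level:
Level 0: 3125
Level 1: 625
Level 2: 125
Level 3: 25
Level 4: 5
Level 5: 1

The root is level 0 and the size-1 base case is level 5 (the tree spans levels 0 through 5, i.e. 6 levels counting the root), so the depth is the number of divisions: log_5(3125) = 5

The recursion tree depth is log_5(3125) = 5. At each level, the problem size is divided by 5, so it takes 5 divisions to reduce to a base case of size 1. The algorithm makes 6 recursive calls at each level.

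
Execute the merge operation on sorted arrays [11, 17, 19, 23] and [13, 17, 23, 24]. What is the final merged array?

Merging process:

Compare 11 vs 13: take 11 from left. Merged: [11]
Compare 17 vs 13: take 13 from right. Merged: [11, 13]
Compare 17 vs 17: take 17 from left. Merged: [11, 13, 17]
Compare 19 vs 17: take 17 from right. Merged: [11, 13, 17, 17]
Compare 19 vs 23: take 19 from left. Merged: [11, 13, 17, 17, 19]
Compare 23 vs 23: take 23 from left. Merged: [11, 13, 17, 17, 19, 23]
Append remaining from right: [23, 24]. Merged: [11, 13, 17, 17, 19, 23, 23, 24]

Final merged array: [11, 13, 17, 17, 19, 23, 23, 24]
Total comparisons: 6

The merged array is [11, 13, 17, 17, 19, 23, 23, 24], requiring 6 comparisons. The merge step runs in O(n) time where n is the total number of elements.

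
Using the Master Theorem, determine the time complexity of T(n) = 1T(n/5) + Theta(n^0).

Master Theorem for T(n) = 1T(n/5) + O(n^0):

a = 1, b = 5, c = 0
log_b(a) = log_5(1) = 0.0000

Case 2: c = 0 = log_5(1) = 0.0000
T(n) = O(n^0 log n) = O(log n)

For T(n) = 1T(n/5) + O(n^0): log_5(1) = 0.0000. This is Case 2 of the Master Theorem (c = log_b(a), equal work at all levels), giving O(log n).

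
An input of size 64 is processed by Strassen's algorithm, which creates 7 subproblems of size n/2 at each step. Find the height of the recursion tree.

For divide and conquer with division factor 2:

Problem sizes at each level:
Level 0: 64
Level 1: 32
Level 2: 16
Level 3: 8
Level 4: 4
Level 5: 2
Level 6: 1

The root is level 0 and the size-1 base case is level 6 (the tree spans levels 0 through 6, i.e. 7 levels counting the root), so the depth is the number of divisions: log_2(64) = 6

The recursion tree depth is log_2(64) = 6. At each level, the problem size is divided by 2, so it takes 6 divisions to reduce to a base case of size 1. The algorithm makes 7 recursive calls at each level.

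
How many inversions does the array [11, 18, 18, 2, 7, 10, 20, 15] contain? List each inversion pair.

Finding inversions in [11, 18, 18, 2, 7, 10, 20, 15]:

(0, 3): arr[0]=11 > arr[3]=2
(0, 4): arr[0]=11 > arr[4]=7
(0, 5): arr[0]=11 > arr[5]=10
(1, 3): arr[1]=18 > arr[3]=2
(1, 4): arr[1]=18 > arr[4]=7
(1, 5): arr[1]=18 > arr[5]=10
(1, 7): arr[1]=18 > arr[7]=15
(2, 3): arr[2]=18 > arr[3]=2
(2, 4): arr[2]=18 > arr[4]=7
(2, 5): arr[2]=18 > arr[5]=10
(2, 7): arr[2]=18 > arr[7]=15
(6, 7): arr[6]=20 > arr[7]=15

Total inversions: 12

The array has 12 inversion(s): (0,3), (0,4), (0,5), (1,3), (1,4), (1,5), (1,7), (2,3), (2,4), (2,5), (2,7), (6,7). Each pair (i,j) satisfies i < j and arr[i] > arr[j].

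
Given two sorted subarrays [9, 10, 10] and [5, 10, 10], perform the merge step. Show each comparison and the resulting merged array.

Merging process:

Compare 9 vs 5: take 5 from right. Merged: [5]
Compare 9 vs 10: take 9 from left. Merged: [5, 9]
Compare 10 vs 10: take 10 from left. Merged: [5, 9, 10]
Compare 10 vs 10: take 10 from left. Merged: [5, 9, 10, 10]
Append remaining from right: [10, 10]. Merged: [5, 9, 10, 10, 10, 10]

Final merged array: [5, 9, 10, 10, 10, 10]
Total comparisons: 4

The merged array is [5, 9, 10, 10, 10, 10], requiring 4 comparisons. The merge step runs in O(n) time where n is the total number of elements.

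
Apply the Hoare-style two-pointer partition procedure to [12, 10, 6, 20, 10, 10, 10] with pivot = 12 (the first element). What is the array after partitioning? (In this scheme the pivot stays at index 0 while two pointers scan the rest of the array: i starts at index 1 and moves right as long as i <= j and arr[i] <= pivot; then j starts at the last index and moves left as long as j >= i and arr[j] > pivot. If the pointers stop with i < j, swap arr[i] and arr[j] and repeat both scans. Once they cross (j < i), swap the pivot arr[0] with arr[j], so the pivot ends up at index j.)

Hoare-style two-pointer partition with pivot = 12:

Initial array: [12, 10, 6, 20, 10, 10, 10]

Pointers start at i = 1, j = 6.
i stops at index 3 (arr[3]=20 > 12), j stops at index 6 (arr[6]=10 <= 12): swap arr[3] and arr[6], array becomes [12, 10, 6, 10, 10, 10, 20]
i ends at 6, j ends at 5: the pointers have crossed (j < i), so scanning stops.

Swap pivot arr[0] with arr[5] to place pivot at position 5: [10, 10, 6, 10, 10, 12, 20]
Pivot position: 5

After partitioning with pivot 12, the array becomes [10, 10, 6, 10, 10, 12, 20]. The pivot is placed at index 5. All elements to the left of the pivot are <= 12, and all elements to the right are > 12.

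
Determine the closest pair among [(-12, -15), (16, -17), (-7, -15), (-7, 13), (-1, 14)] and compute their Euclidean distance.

Computing all pairwise distances among 5 points:

d((-12, -15), (16, -17)) = 28.0713
d((-12, -15), (-7, -15)) = 5.0 <-- minimum
d((-12, -15), (-7, 13)) = 28.4429
d((-12, -15), (-1, 14)) = 31.0161
d((16, -17), (-7, -15)) = 23.0868
d((16, -17), (-7, 13)) = 37.8021
d((16, -17), (-1, 14)) = 35.3553
d((-7, -15), (-7, 13)) = 28.0
d((-7, -15), (-1, 14)) = 29.6142
d((-7, 13), (-1, 14)) = 6.0828

Closest pair: (-12, -15) and (-7, -15) with distance 5.0

The closest pair is (-12, -15) and (-7, -15) with Euclidean distance 5.0. For 5 points, brute-force pairwise comparison is shown above. For large n, the divide-and-conquer algorithm (sort by x, recurse on halves, check the dividing strip) achieves O(n log n).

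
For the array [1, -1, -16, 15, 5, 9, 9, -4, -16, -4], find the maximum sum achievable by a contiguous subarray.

Using Kadane's algorithm on [1, -1, -16, 15, 5, 9, 9, -4, -16, -4]:

Scanning through the array:
Position 1 (value -1): max_ending_here = 0, max_so_far = 1
Position 2 (value -16): max_ending_here = -16, max_so_far = 1
Position 3 (value 15): max_ending_here = 15, max_so_far = 15
Position 4 (value 5): max_ending_here = 20, max_so_far = 20
Position 5 (value 9): max_ending_here = 29, max_so_far = 29
Position 6 (value 9): max_ending_here = 38, max_so_far = 38
Position 7 (value -4): max_ending_here = 34, max_so_far = 38
Position 8 (value -16): max_ending_here = 18, max_so_far = 38
Position 9 (value -4): max_ending_here = 14, max_so_far = 38

Maximum subarray: [15, 5, 9, 9]
Maximum sum: 38

The maximum subarray is [15, 5, 9, 9] with sum 38. This subarray runs from index 3 to index 6.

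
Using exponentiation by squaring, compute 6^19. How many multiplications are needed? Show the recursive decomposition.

Computing 6^19 by squaring (build up from 6^1; each line after the first costs one multiplication):

6^1 = 6
6^2 = (6^1)^2 = 6^2 = 36
6^4 = (6^2)^2 = 36^2 = 1296
6^8 = (6^4)^2 = 1296^2 = 1679616
6^9 = 6 * 6^8 = 6 * 1679616 = 10077696
6^18 = (6^9)^2 = 10077696^2 = 101559956668416
6^19 = 6 * 6^18 = 6 * 101559956668416 = 609359740010496

Result: 609359740010496
Multiplications needed: 6 (6 lines after 6^1)

6^19 = 609359740010496. Using exponentiation by squaring, this requires 6 multiplications. The key idea: if the exponent is even, square the half-power; if odd, multiply by the base once.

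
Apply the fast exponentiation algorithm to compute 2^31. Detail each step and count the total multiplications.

Computing 2^31 by squaring (build up from 2^1; each line after the first costs one multiplication):

2^1 = 2
2^2 = (2^1)^2 = 2^2 = 4
2^3 = 2 * 2^2 = 2 * 4 = 8
2^6 = (2^3)^2 = 8^2 = 64
2^7 = 2 * 2^6 = 2 * 64 = 128
2^14 = (2^7)^2 = 128^2 = 16384
2^15 = 2 * 2^14 = 2 * 16384 = 32768
2^30 = (2^15)^2 = 32768^2 = 1073741824
2^31 = 2 * 2^30 = 2 * 1073741824 = 2147483648

Result: 2147483648
Multiplications needed: 8 (8 lines after 2^1)

2^31 = 2147483648. Using exponentiation by squaring, this requires 8 multiplications. The key idea: if the exponent is even, square the half-power; if odd, multiply by the base once.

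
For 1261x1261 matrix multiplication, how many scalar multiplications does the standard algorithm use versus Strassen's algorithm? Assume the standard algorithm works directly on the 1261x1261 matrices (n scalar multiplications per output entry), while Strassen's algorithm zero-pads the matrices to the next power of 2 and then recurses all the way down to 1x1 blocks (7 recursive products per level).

Matrix multiplication for 1261x1261 matrices:

Strassen's algorithm requires power-of-2 dimensions. Pad 1261x1261 to 2048x2048 (next power of 2).

Standard algorithm: 1261^3 = 2005142581 multiplications
Strassen's algorithm: 7^(log2(2048)) = 7^11 = 1977326743 multiplications
Savings: 2005142581 - 1977326743 = 27815838 multiplications

Standard: 2005142581 multiplications (1261^3). Strassen: 1977326743 multiplications (7^11, after padding to 2048x2048). Strassen reduces 8 recursive multiplications to 7 at each level.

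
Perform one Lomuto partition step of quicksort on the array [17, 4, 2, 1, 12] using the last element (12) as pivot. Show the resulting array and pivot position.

Lomuto partition with pivot = 12:

Initial array: [17, 4, 2, 1, 12]

arr[0]=17 > 12: no swap
arr[1]=4 <= 12: swap with position 0, array becomes [4, 17, 2, 1, 12]
arr[2]=2 <= 12: swap with position 1, array becomes [4, 2, 17, 1, 12]
arr[3]=1 <= 12: swap with position 2, array becomes [4, 2, 1, 17, 12]

Place pivot at position 3: [4, 2, 1, 12, 17]
Pivot position: 3

After partitioning with pivot 12, the array becomes [4, 2, 1, 12, 17]. The pivot is placed at index 3. All elements to the left of the pivot are <= 12, and all elements to the right are > 12.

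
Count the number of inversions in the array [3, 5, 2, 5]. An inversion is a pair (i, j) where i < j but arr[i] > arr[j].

Finding inversions in [3, 5, 2, 5]:

(0, 2): arr[0]=3 > arr[2]=2
(1, 2): arr[1]=5 > arr[2]=2

Total inversions: 2

The array has 2 inversion(s): (0,2), (1,2). Each pair (i,j) satisfies i < j and arr[i] > arr[j].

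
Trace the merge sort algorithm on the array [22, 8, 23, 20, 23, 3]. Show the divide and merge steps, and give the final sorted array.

Merge sort trace:

Split: [22, 8, 23, 20, 23, 3] -> [22, 8, 23] and [20, 23, 3]
  Split: [22, 8, 23] -> [22] and [8, 23]
    Split: [8, 23] -> [8] and [23]
    Merge: [8] + [23] -> [8, 23]
  Merge: [22] + [8, 23] -> [8, 22, 23]
  Split: [20, 23, 3] -> [20] and [23, 3]
    Split: [23, 3] -> [23] and [3]
    Merge: [23] + [3] -> [3, 23]
  Merge: [20] + [3, 23] -> [3, 20, 23]
Merge: [8, 22, 23] + [3, 20, 23] -> [3, 8, 20, 22, 23, 23]

Final sorted array: [3, 8, 20, 22, 23, 23]

The merge sort proceeds by recursively splitting the array and merging sorted halves.
After all merges, the sorted array is [3, 8, 20, 22, 23, 23].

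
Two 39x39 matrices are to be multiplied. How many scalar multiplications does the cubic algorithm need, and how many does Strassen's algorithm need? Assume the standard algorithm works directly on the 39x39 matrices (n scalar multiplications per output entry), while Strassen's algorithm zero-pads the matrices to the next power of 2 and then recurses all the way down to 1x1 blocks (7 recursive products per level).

Matrix multiplication for 39x39 matrices:

Strassen's algorithm requires power-of-2 dimensions. Pad 39x39 to 64x64 (next power of 2).

Standard algorithm: 39^3 = 59319 multiplications
Strassen's algorithm: 7^(log2(64)) = 7^6 = 117649 multiplications
Difference: 59319 - 117649 = -58330 (Strassen uses MORE here due to padding overhead — for small or just-over-power-of-2 n, padding can outweigh the per-level savings)

Standard: 59319 multiplications (39^3). Strassen: 117649 multiplications (7^6, after padding to 64x64). Strassen reduces 8 recursive multiplications to 7 at each level.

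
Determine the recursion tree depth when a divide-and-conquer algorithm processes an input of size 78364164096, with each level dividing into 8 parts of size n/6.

For divide and conquer with division factor 6:

Problem sizes at each level:
Level 0: 78364164096
Level 1: 13060694016
Level 2: 2176782336
Level 3: 362797056
Level 4: 60466176
Level 5: 10077696
Level 6: 1679616
Level 7: 279936
Level 8: 46656
Level 9: 7776
Level 10: 1296
Level 11: 216
Level 12: 36
Level 13: 6
Level 14: 1

The root is level 0 and the size-1 base case is level 14 (the tree spans levels 0 through 14, i.e. 15 levels counting the root), so the depth is the number of divisions: log_6(78364164096) = 14

The recursion tree depth is log_6(78364164096) = 14. At each level, the problem size is divided by 6, so it takes 14 divisions to reduce to a base case of size 1. The algorithm makes 8 recursive calls at each level.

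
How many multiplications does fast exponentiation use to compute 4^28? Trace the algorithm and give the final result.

Computing 4^28 by squaring (build up from 4^1; each line after the first costs one multiplication):

4^1 = 4
4^2 = (4^1)^2 = 4^2 = 16
4^3 = 4 * 4^2 = 4 * 16 = 64
4^6 = (4^3)^2 = 64^2 = 4096
4^7 = 4 * 4^6 = 4 * 4096 = 16384
4^14 = (4^7)^2 = 16384^2 = 268435456
4^28 = (4^14)^2 = 268435456^2 = 72057594037927936

Result: 72057594037927936
Multiplications needed: 6 (6 lines after 4^1)

4^28 = 72057594037927936. Using exponentiation by squaring, this requires 6 multiplications. The key idea: if the exponent is even, square the half-power; if odd, multiply by the base once.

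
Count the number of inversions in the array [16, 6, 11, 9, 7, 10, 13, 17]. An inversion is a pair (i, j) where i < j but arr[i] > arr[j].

Finding inversions in [16, 6, 11, 9, 7, 10, 13, 17]:

(0, 1): arr[0]=16 > arr[1]=6
(0, 2): arr[0]=16 > arr[2]=11
(0, 3): arr[0]=16 > arr[3]=9
(0, 4): arr[0]=16 > arr[4]=7
(0, 5): arr[0]=16 > arr[5]=10
(0, 6): arr[0]=16 > arr[6]=13
(2, 3): arr[2]=11 > arr[3]=9
(2, 4): arr[2]=11 > arr[4]=7
(2, 5): arr[2]=11 > arr[5]=10
(3, 4): arr[3]=9 > arr[4]=7

Total inversions: 10

The array has 10 inversion(s): (0,1), (0,2), (0,3), (0,4), (0,5), (0,6), (2,3), (2,4), (2,5), (3,4). Each pair (i,j) satisfies i < j and arr[i] > arr[j].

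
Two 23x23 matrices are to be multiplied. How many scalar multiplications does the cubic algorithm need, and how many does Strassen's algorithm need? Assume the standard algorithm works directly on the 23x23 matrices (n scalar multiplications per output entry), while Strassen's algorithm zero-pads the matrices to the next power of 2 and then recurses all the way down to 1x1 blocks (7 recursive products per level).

Matrix multiplication for 23x23 matrices:

Strassen's algorithm requires power-of-2 dimensions. Pad 23x23 to 32x32 (next power of 2).

Standard algorithm: 23^3 = 12167 multiplications
Strassen's algorithm: 7^(log2(32)) = 7^5 = 16807 multiplications
Difference: 12167 - 16807 = -4640 (Strassen uses MORE here due to padding overhead — for small or just-over-power-of-2 n, padding can outweigh the per-level savings)

Standard: 12167 multiplications (23^3). Strassen: 16807 multiplications (7^5, after padding to 32x32). Strassen reduces 8 recursive multiplications to 7 at each level.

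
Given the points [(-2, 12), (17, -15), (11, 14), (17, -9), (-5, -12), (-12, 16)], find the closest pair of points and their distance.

Computing all pairwise distances among 6 points:

d((-2, 12), (17, -15)) = 33.0151
d((-2, 12), (11, 14)) = 13.1529
d((-2, 12), (17, -9)) = 28.3196
d((-2, 12), (-5, -12)) = 24.1868
d((-2, 12), (-12, 16)) = 10.7703
d((17, -15), (11, 14)) = 29.6142
d((17, -15), (17, -9)) = 6.0 <-- minimum
d((17, -15), (-5, -12)) = 22.2036
d((17, -15), (-12, 16)) = 42.45
d((11, 14), (17, -9)) = 23.7697
d((11, 14), (-5, -12)) = 30.5287
d((11, 14), (-12, 16)) = 23.0868
d((17, -9), (-5, -12)) = 22.2036
d((17, -9), (-12, 16)) = 38.2884
d((-5, -12), (-12, 16)) = 28.8617

Closest pair: (17, -15) and (17, -9) with distance 6.0

The closest pair is (17, -15) and (17, -9) with Euclidean distance 6.0. For 6 points, brute-force pairwise comparison is shown above. For large n, the divide-and-conquer algorithm (sort by x, recurse on halves, check the dividing strip) achieves O(n log n).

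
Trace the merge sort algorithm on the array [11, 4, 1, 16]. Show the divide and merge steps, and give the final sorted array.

Merge sort trace:

Split: [11, 4, 1, 16] -> [11, 4] and [1, 16]
  Split: [11, 4] -> [11] and [4]
  Merge: [11] + [4] -> [4, 11]
  Split: [1, 16] -> [1] and [16]
  Merge: [1] + [16] -> [1, 16]
Merge: [4, 11] + [1, 16] -> [1, 4, 11, 16]

Final sorted array: [1, 4, 11, 16]

The merge sort proceeds by recursively splitting the array and merging sorted halves.
After all merges, the sorted array is [1, 4, 11, 16].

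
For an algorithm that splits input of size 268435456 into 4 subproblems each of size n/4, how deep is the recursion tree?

For divide and conquer with division factor 4:

Problem sizes at each level:
Level 0: 268435456
Level 1: 67108864
Level 2: 16777216
Level 3: 4194304
Level 4: 1048576
Level 5: 262144
Level 6: 65536
Level 7: 16384
Level 8: 4096
Level 9: 1024
Level 10: 256
Level 11: 64
Level 12: 16
Level 13: 4
Level 14: 1

The root is level 0 and the size-1 base case is level 14 (the tree spans levels 0 through 14, i.e. 15 levels counting the root), so the depth is the number of divisions: log_4(268435456) = 14

The recursion tree depth is log_4(268435456) = 14. At each level, the problem size is divided by 4, so it takes 14 divisions to reduce to a base case of size 1. The algorithm makes 4 recursive calls at each level.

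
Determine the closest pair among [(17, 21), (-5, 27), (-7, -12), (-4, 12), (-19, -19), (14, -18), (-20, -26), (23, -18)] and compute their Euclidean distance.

Computing all pairwise distances among 8 points:

d((17, 21), (-5, 27)) = 22.8035
d((17, 21), (-7, -12)) = 40.8044
d((17, 21), (-4, 12)) = 22.8473
d((17, 21), (-19, -19)) = 53.8145
d((17, 21), (14, -18)) = 39.1152
d((17, 21), (-20, -26)) = 59.8164
d((17, 21), (23, -18)) = 39.4588
d((-5, 27), (-7, -12)) = 39.0512
d((-5, 27), (-4, 12)) = 15.0333
d((-5, 27), (-19, -19)) = 48.0833
d((-5, 27), (14, -18)) = 48.8467
d((-5, 27), (-20, -26)) = 55.0818
d((-5, 27), (23, -18)) = 53.0
d((-7, -12), (-4, 12)) = 24.1868
d((-7, -12), (-19, -19)) = 13.8924
d((-7, -12), (14, -18)) = 21.8403
d((-7, -12), (-20, -26)) = 19.105
d((-7, -12), (23, -18)) = 30.5941
d((-4, 12), (-19, -19)) = 34.4384
d((-4, 12), (14, -18)) = 34.9857
d((-4, 12), (-20, -26)) = 41.2311
d((-4, 12), (23, -18)) = 40.3609
d((-19, -19), (14, -18)) = 33.0151
d((-19, -19), (-20, -26)) = 7.0711 <-- minimum
d((-19, -19), (23, -18)) = 42.0119
d((14, -18), (-20, -26)) = 34.9285
d((14, -18), (23, -18)) = 9.0
d((-20, -26), (23, -18)) = 43.7379

Closest pair: (-19, -19) and (-20, -26) with distance 7.0711

The closest pair is (-19, -19) and (-20, -26) with Euclidean distance 7.0711. For 8 points, brute-force pairwise comparison is shown above. For large n, the divide-and-conquer algorithm (sort by x, recurse on halves, check the dividing strip) achieves O(n log n).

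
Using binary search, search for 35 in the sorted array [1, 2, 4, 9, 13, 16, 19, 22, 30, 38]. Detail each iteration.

Binary search for 35 in [1, 2, 4, 9, 13, 16, 19, 22, 30, 38]:

lo=0, hi=9, mid=4, arr[mid]=13 -> 13 < 35, search right half
lo=5, hi=9, mid=7, arr[mid]=22 -> 22 < 35, search right half
lo=8, hi=9, mid=8, arr[mid]=30 -> 30 < 35, search right half
lo=9, hi=9, mid=9, arr[mid]=38 -> 38 > 35, search left half
lo=9 > hi=8, target 35 not found

Binary search determines that 35 is not in the array after 4 comparisons. The search space was exhausted without finding the target.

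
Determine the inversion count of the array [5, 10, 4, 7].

Finding inversions in [5, 10, 4, 7]:

(0, 2): arr[0]=5 > arr[2]=4
(1, 2): arr[1]=10 > arr[2]=4
(1, 3): arr[1]=10 > arr[3]=7

Total inversions: 3

The array has 3 inversion(s): (0,2), (1,2), (1,3). Each pair (i,j) satisfies i < j and arr[i] > arr[j].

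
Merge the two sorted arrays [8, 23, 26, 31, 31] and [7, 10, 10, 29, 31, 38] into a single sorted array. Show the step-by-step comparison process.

Merging process:

Compare 8 vs 7: take 7 from right. Merged: [7]
Compare 8 vs 10: take 8 from left. Merged: [7, 8]
Compare 23 vs 10: take 10 from right. Merged: [7, 8, 10]
Compare 23 vs 10: take 10 from right. Merged: [7, 8, 10, 10]
Compare 23 vs 29: take 23 from left. Merged: [7, 8, 10, 10, 23]
Compare 26 vs 29: take 26 from left. Merged: [7, 8, 10, 10, 23, 26]
Compare 31 vs 29: take 29 from right. Merged: [7, 8, 10, 10, 23, 26, 29]
Compare 31 vs 31: take 31 from left. Merged: [7, 8, 10, 10, 23, 26, 29, 31]
Compare 31 vs 31: take 31 from left. Merged: [7, 8, 10, 10, 23, 26, 29, 31, 31]
Append remaining from right: [31, 38]. Merged: [7, 8, 10, 10, 23, 26, 29, 31, 31, 31, 38]

Final merged array: [7, 8, 10, 10, 23, 26, 29, 31, 31, 31, 38]
Total comparisons: 9

The merged array is [7, 8, 10, 10, 23, 26, 29, 31, 31, 31, 38], requiring 9 comparisons. The merge step runs in O(n) time where n is the total number of elements.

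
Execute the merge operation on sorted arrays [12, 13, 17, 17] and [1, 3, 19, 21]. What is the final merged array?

Merging process:

Compare 12 vs 1: take 1 from right. Merged: [1]
Compare 12 vs 3: take 3 from right. Merged: [1, 3]
Compare 12 vs 19: take 12 from left. Merged: [1, 3, 12]
Compare 13 vs 19: take 13 from left. Merged: [1, 3, 12, 13]
Compare 17 vs 19: take 17 from left. Merged: [1, 3, 12, 13, 17]
Compare 17 vs 19: take 17 from left. Merged: [1, 3, 12, 13, 17, 17]
Append remaining from right: [19, 21]. Merged: [1, 3, 12, 13, 17, 17, 19, 21]

Final merged array: [1, 3, 12, 13, 17, 17, 19, 21]
Total comparisons: 6

The merged array is [1, 3, 12, 13, 17, 17, 19, 21], requiring 6 comparisons. The merge step runs in O(n) time where n is the total number of elements.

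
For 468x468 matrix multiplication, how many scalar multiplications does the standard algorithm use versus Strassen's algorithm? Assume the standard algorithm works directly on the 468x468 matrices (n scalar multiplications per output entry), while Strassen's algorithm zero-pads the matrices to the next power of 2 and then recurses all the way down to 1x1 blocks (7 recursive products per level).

Matrix multiplication for 468x468 matrices:

Strassen's algorithm requires power-of-2 dimensions. Pad 468x468 to 512x512 (next power of 2).

Standard algorithm: 468^3 = 102503232 multiplications
Strassen's algorithm: 7^(log2(512)) = 7^9 = 40353607 multiplications
Savings: 102503232 - 40353607 = 62149625 multiplications

Standard: 102503232 multiplications (468^3). Strassen: 40353607 multiplications (7^9, after padding to 512x512). Strassen reduces 8 recursive multiplications to 7 at each level.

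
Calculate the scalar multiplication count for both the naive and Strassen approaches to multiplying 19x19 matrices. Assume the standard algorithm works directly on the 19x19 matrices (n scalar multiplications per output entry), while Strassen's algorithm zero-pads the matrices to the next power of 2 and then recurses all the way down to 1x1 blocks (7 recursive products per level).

Matrix multiplication for 19x19 matrices:

Strassen's algorithm requires power-of-2 dimensions. Pad 19x19 to 32x32 (next power of 2).

Standard algorithm: 19^3 = 6859 multiplications
Strassen's algorithm: 7^(log2(32)) = 7^5 = 16807 multiplications
Difference: 6859 - 16807 = -9948 (Strassen uses MORE here due to padding overhead — for small or just-over-power-of-2 n, padding can outweigh the per-level savings)

Standard: 6859 multiplications (19^3). Strassen: 16807 multiplications (7^5, after padding to 32x32). Strassen reduces 8 recursive multiplications to 7 at each level.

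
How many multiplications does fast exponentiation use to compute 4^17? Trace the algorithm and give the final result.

Computing 4^17 by squaring (build up from 4^1; each line after the first costs one multiplication):

4^1 = 4
4^2 = (4^1)^2 = 4^2 = 16
4^4 = (4^2)^2 = 16^2 = 256
4^8 = (4^4)^2 = 256^2 = 65536
4^16 = (4^8)^2 = 65536^2 = 4294967296
4^17 = 4 * 4^16 = 4 * 4294967296 = 17179869184

Result: 17179869184
Multiplications needed: 5 (5 lines after 4^1)

4^17 = 17179869184. Using exponentiation by squaring, this requires 5 multiplications. The key idea: if the exponent is even, square the half-power; if odd, multiply by the base once.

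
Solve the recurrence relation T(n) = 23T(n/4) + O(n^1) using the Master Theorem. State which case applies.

Master Theorem for T(n) = 23T(n/4) + O(n^1):

a = 23, b = 4, c = 1
log_b(a) = log_4(23) = 2.2618

Case 1: c = 1 < log_4(23) = 2.2618
T(n) = O(n^(log_4 23))

For T(n) = 23T(n/4) + O(n^1): log_4(23) = 2.2618. This is Case 1 of the Master Theorem (c < log_b(a), work dominated by leaves), giving O(n^(log_4 23)).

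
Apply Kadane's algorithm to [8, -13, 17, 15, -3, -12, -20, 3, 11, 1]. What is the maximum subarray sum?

Using Kadane's algorithm on [8, -13, 17, 15, -3, -12, -20, 3, 11, 1]:

Scanning through the array:
Position 1 (value -13): max_ending_here = -5, max_so_far = 8
Position 2 (value 17): max_ending_here = 17, max_so_far = 17
Position 3 (value 15): max_ending_here = 32, max_so_far = 32
Position 4 (value -3): max_ending_here = 29, max_so_far = 32
Position 5 (value -12): max_ending_here = 17, max_so_far = 32
Position 6 (value -20): max_ending_here = -3, max_so_far = 32
Position 7 (value 3): max_ending_here = 3, max_so_far = 32
Position 8 (value 11): max_ending_here = 14, max_so_far = 32
Position 9 (value 1): max_ending_here = 15, max_so_far = 32

Maximum subarray: [17, 15]
Maximum sum: 32

The maximum subarray is [17, 15] with sum 32. This subarray runs from index 2 to index 3.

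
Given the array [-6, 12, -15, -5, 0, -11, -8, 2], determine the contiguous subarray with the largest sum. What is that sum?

Using Kadane's algorithm on [-6, 12, -15, -5, 0, -11, -8, 2]:

Scanning through the array:
Position 1 (value 12): max_ending_here = 12, max_so_far = 12
Position 2 (value -15): max_ending_here = -3, max_so_far = 12
Position 3 (value -5): max_ending_here = -5, max_so_far = 12
Position 4 (value 0): max_ending_here = 0, max_so_far = 12
Position 5 (value -11): max_ending_here = -11, max_so_far = 12
Position 6 (value -8): max_ending_here = -8, max_so_far = 12
Position 7 (value 2): max_ending_here = 2, max_so_far = 12

Maximum subarray: [12]
Maximum sum: 12

The maximum subarray is [12] with sum 12. This subarray runs from index 1 to index 1.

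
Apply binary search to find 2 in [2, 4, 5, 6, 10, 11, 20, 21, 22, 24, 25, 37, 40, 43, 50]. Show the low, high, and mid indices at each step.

Binary search for 2 in [2, 4, 5, 6, 10, 11, 20, 21, 22, 24, 25, 37, 40, 43, 50]:

lo=0, hi=14, mid=7, arr[mid]=21 -> 21 > 2, search left half
lo=0, hi=6, mid=3, arr[mid]=6 -> 6 > 2, search left half
lo=0, hi=2, mid=1, arr[mid]=4 -> 4 > 2, search left half
lo=0, hi=0, mid=0, arr[mid]=2 -> Found target at index 0!

Binary search finds 2 at index 0 after 4 comparisons. The search repeatedly halves the search space by comparing with the middle element.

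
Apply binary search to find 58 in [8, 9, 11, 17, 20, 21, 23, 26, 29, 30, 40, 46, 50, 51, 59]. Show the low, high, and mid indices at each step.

Binary search for 58 in [8, 9, 11, 17, 20, 21, 23, 26, 29, 30, 40, 46, 50, 51, 59]:

lo=0, hi=14, mid=7, arr[mid]=26 -> 26 < 58, search right half
lo=8, hi=14, mid=11, arr[mid]=46 -> 46 < 58, search right half
lo=12, hi=14, mid=13, arr[mid]=51 -> 51 < 58, search right half
lo=14, hi=14, mid=14, arr[mid]=59 -> 59 > 58, search left half
lo=14 > hi=13, target 58 not found

Binary search determines that 58 is not in the array after 4 comparisons. The search space was exhausted without finding the target.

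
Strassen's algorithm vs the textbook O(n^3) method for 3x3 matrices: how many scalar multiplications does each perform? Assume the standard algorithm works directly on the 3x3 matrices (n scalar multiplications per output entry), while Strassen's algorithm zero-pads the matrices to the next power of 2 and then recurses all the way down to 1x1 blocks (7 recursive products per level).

Matrix multiplication for 3x3 matrices:

Strassen's algorithm requires power-of-2 dimensions. Pad 3x3 to 4x4 (next power of 2).

Standard algorithm: 3^3 = 27 multiplications
Strassen's algorithm: 7^(log2(4)) = 7^2 = 49 multiplications
Difference: 27 - 49 = -22 (Strassen uses MORE here due to padding overhead — for small or just-over-power-of-2 n, padding can outweigh the per-level savings)

Standard: 27 multiplications (3^3). Strassen: 49 multiplications (7^2, after padding to 4x4). Strassen reduces 8 recursive multiplications to 7 at each level.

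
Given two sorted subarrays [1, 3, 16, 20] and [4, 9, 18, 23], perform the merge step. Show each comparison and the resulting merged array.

Merging process:

Compare 1 vs 4: take 1 from left. Merged: [1]
Compare 3 vs 4: take 3 from left. Merged: [1, 3]
Compare 16 vs 4: take 4 from right. Merged: [1, 3, 4]
Compare 16 vs 9: take 9 from right. Merged: [1, 3, 4, 9]
Compare 16 vs 18: take 16 from left. Merged: [1, 3, 4, 9, 16]
Compare 20 vs 18: take 18 from right. Merged: [1, 3, 4, 9, 16, 18]
Compare 20 vs 23: take 20 from left. Merged: [1, 3, 4, 9, 16, 18, 20]
Append remaining from right: [23]. Merged: [1, 3, 4, 9, 16, 18, 20, 23]

Final merged array: [1, 3, 4, 9, 16, 18, 20, 23]
Total comparisons: 7

The merged array is [1, 3, 4, 9, 16, 18, 20, 23], requiring 7 comparisons. The merge step runs in O(n) time where n is the total number of elements.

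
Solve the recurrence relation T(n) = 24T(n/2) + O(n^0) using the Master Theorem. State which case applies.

Master Theorem for T(n) = 24T(n/2) + O(n^0):

a = 24, b = 2, c = 0
log_b(a) = log_2(24) = 4.5850

Case 1: c = 0 < log_2(24) = 4.5850
T(n) = O(n^(log_2 24))

For T(n) = 24T(n/2) + O(n^0): log_2(24) = 4.5850. This is Case 1 of the Master Theorem (c < log_b(a), work dominated by leaves), giving O(n^(log_2 24)).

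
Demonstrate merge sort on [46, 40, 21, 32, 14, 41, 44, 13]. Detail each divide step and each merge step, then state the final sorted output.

Merge sort trace:

Split: [46, 40, 21, 32, 14, 41, 44, 13] -> [46, 40, 21, 32] and [14, 41, 44, 13]
  Split: [46, 40, 21, 32] -> [46, 40] and [21, 32]
    Split: [46, 40] -> [46] and [40]
    Merge: [46] + [40] -> [40, 46]
    Split: [21, 32] -> [21] and [32]
    Merge: [21] + [32] -> [21, 32]
  Merge: [40, 46] + [21, 32] -> [21, 32, 40, 46]
  Split: [14, 41, 44, 13] -> [14, 41] and [44, 13]
    Split: [14, 41] -> [14] and [41]
    Merge: [14] + [41] -> [14, 41]
    Split: [44, 13] -> [44] and [13]
    Merge: [44] + [13] -> [13, 44]
  Merge: [14, 41] + [13, 44] -> [13, 14, 41, 44]
Merge: [21, 32, 40, 46] + [13, 14, 41, 44] -> [13, 14, 21, 32, 40, 41, 44, 46]

Final sorted array: [13, 14, 21, 32, 40, 41, 44, 46]

The merge sort proceeds by recursively splitting the array and merging sorted halves.
After all merges, the sorted array is [13, 14, 21, 32, 40, 41, 44, 46].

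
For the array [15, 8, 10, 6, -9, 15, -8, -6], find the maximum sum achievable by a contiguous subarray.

Using Kadane's algorithm on [15, 8, 10, 6, -9, 15, -8, -6]:

Scanning through the array:
Position 1 (value 8): max_ending_here = 23, max_so_far = 23
Position 2 (value 10): max_ending_here = 33, max_so_far = 33
Position 3 (value 6): max_ending_here = 39, max_so_far = 39
Position 4 (value -9): max_ending_here = 30, max_so_far = 39
Position 5 (value 15): max_ending_here = 45, max_so_far = 45
Position 6 (value -8): max_ending_here = 37, max_so_far = 45
Position 7 (value -6): max_ending_here = 31, max_so_far = 45

Maximum subarray: [15, 8, 10, 6, -9, 15]
Maximum sum: 45

The maximum subarray is [15, 8, 10, 6, -9, 15] with sum 45. This subarray runs from index 0 to index 5.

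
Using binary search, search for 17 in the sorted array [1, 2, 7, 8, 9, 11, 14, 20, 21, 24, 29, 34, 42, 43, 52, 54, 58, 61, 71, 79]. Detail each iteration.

Binary search for 17 in [1, 2, 7, 8, 9, 11, 14, 20, 21, 24, 29, 34, 42, 43, 52, 54, 58, 61, 71, 79]:

lo=0, hi=19, mid=9, arr[mid]=24 -> 24 > 17, search left half
lo=0, hi=8, mid=4, arr[mid]=9 -> 9 < 17, search right half
lo=5, hi=8, mid=6, arr[mid]=14 -> 14 < 17, search right half
lo=7, hi=8, mid=7, arr[mid]=20 -> 20 > 17, search left half
lo=7 > hi=6, target 17 not found

Binary search determines that 17 is not in the array after 4 comparisons. The search space was exhausted without finding the target.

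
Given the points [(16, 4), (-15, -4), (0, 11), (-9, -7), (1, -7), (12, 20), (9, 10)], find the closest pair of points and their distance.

Computing all pairwise distances among 7 points:

d((16, 4), (-15, -4)) = 32.0156
d((16, 4), (0, 11)) = 17.4642
d((16, 4), (-9, -7)) = 27.313
d((16, 4), (1, -7)) = 18.6011
d((16, 4), (12, 20)) = 16.4924
d((16, 4), (9, 10)) = 9.2195
d((-15, -4), (0, 11)) = 21.2132
d((-15, -4), (-9, -7)) = 6.7082 <-- minimum
d((-15, -4), (1, -7)) = 16.2788
d((-15, -4), (12, 20)) = 36.1248
d((-15, -4), (9, 10)) = 27.7849
d((0, 11), (-9, -7)) = 20.1246
d((0, 11), (1, -7)) = 18.0278
d((0, 11), (12, 20)) = 15.0
d((0, 11), (9, 10)) = 9.0554
d((-9, -7), (1, -7)) = 10.0
d((-9, -7), (12, 20)) = 34.2053
d((-9, -7), (9, 10)) = 24.7588
d((1, -7), (12, 20)) = 29.1548
d((1, -7), (9, 10)) = 18.7883
d((12, 20), (9, 10)) = 10.4403

Closest pair: (-15, -4) and (-9, -7) with distance 6.7082

The closest pair is (-15, -4) and (-9, -7) with Euclidean distance 6.7082. For 7 points, brute-force pairwise comparison is shown above. For large n, the divide-and-conquer algorithm (sort by x, recurse on halves, check the dividing strip) achieves O(n log n).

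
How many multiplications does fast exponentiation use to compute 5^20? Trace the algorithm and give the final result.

Computing 5^20 by squaring (build up from 5^1; each line after the first costs one multiplication):

5^1 = 5
5^2 = (5^1)^2 = 5^2 = 25
5^4 = (5^2)^2 = 25^2 = 625
5^5 = 5 * 5^4 = 5 * 625 = 3125
5^10 = (5^5)^2 = 3125^2 = 9765625
5^20 = (5^10)^2 = 9765625^2 = 95367431640625

Result: 95367431640625
Multiplications needed: 5 (5 lines after 5^1)

5^20 = 95367431640625. Using exponentiation by squaring, this requires 5 multiplications. The key idea: if the exponent is even, square the half-power; if odd, multiply by the base once.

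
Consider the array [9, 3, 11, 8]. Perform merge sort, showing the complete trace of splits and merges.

Merge sort trace:

Split: [9, 3, 11, 8] -> [9, 3] and [11, 8]
  Split: [9, 3] -> [9] and [3]
  Merge: [9] + [3] -> [3, 9]
  Split: [11, 8] -> [11] and [8]
  Merge: [11] + [8] -> [8, 11]
Merge: [3, 9] + [8, 11] -> [3, 8, 9, 11]

Final sorted array: [3, 8, 9, 11]

The merge sort proceeds by recursively splitting the array and merging sorted halves.
After all merges, the sorted array is [3, 8, 9, 11].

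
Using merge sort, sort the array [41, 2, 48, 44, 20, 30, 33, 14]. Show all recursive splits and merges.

Merge sort trace:

Split: [41, 2, 48, 44, 20, 30, 33, 14] -> [41, 2, 48, 44] and [20, 30, 33, 14]
  Split: [41, 2, 48, 44] -> [41, 2] and [48, 44]
    Split: [41, 2] -> [41] and [2]
    Merge: [41] + [2] -> [2, 41]
    Split: [48, 44] -> [48] and [44]
    Merge: [48] + [44] -> [44, 48]
  Merge: [2, 41] + [44, 48] -> [2, 41, 44, 48]
  Split: [20, 30, 33, 14] -> [20, 30] and [33, 14]
    Split: [20, 30] -> [20] and [30]
    Merge: [20] + [30] -> [20, 30]
    Split: [33, 14] -> [33] and [14]
    Merge: [33] + [14] -> [14, 33]
  Merge: [20, 30] + [14, 33] -> [14, 20, 30, 33]
Merge: [2, 41, 44, 48] + [14, 20, 30, 33] -> [2, 14, 20, 30, 33, 41, 44, 48]

Final sorted array: [2, 14, 20, 30, 33, 41, 44, 48]

The merge sort proceeds by recursively splitting the array and merging sorted halves.
After all merges, the sorted array is [2, 14, 20, 30, 33, 41, 44, 48].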